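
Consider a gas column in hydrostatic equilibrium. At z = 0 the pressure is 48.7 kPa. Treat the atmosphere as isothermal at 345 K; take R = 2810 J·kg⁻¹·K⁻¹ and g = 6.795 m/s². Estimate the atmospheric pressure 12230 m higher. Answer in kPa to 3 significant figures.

P ≈ 44.7 kPa

Scale height: H = RT/g = 2810 × 345 / 6.795 = 142670 m.
Barometric formula: P = P₀ exp(−z/H).
z/H = 12230/142670 = 0.085722; exp(−0.085722) = 0.91785.
P = 48.7 × 0.91785 = 44.699 kPa.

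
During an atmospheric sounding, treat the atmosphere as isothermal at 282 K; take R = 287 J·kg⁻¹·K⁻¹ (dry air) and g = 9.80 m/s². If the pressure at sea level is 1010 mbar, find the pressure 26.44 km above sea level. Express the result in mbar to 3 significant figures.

Scale height: H = RT/g = 287 × 282 / 9.80 = 8258.6 m.
Barometric formula: P = P₀ exp(−z/H).
z/H = 26440/8258.6 = 3.2015; exp(−3.2015) = 0.040701.
P = 1010 × 0.040701 = 41.108 mbar.

P ≈ 41.1 mbar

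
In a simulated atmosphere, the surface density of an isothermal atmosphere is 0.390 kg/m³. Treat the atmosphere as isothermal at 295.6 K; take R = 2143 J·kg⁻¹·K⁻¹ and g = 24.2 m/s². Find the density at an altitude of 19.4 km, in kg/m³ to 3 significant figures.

Scale height: H = RT/g = 2143 × 295.6 / 24.2 = 26176 m.
In an isothermal atmosphere, density decays like pressure: ρ = ρ₀ exp(−z/H).
z/H = 19400/26176 = 0.74114; exp(−0.74114) = 0.47657.
ρ = 0.390 × 0.47657 = 0.18586 kg/m³.

ρ ≈ 0.186 kg/m³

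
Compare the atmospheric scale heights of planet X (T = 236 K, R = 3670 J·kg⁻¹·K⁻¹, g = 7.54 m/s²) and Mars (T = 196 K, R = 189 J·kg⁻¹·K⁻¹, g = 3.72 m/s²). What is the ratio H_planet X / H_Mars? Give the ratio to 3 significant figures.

H = RT/g for each body.
H_planet X = 3670 × 236 / 7.54 = 114870 m.
H_Mars = 189 × 196 / 3.72 = 9958.1 m.
H_planet X/H_Mars = 114870/9958.1 = 11.535.

H_planet X/H_Mars ≈ 11.5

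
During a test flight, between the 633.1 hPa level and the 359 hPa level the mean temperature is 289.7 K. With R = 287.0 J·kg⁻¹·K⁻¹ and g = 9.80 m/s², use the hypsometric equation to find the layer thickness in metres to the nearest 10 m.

Δz ≈ 4810 m

Hypsometric equation: Δz = (R T̄/g) ln(P₁/P₂).
R T̄/g = 287.0 × 289.7 / 9.80 = 8484.1 m.
ln(633.1/359) = ln(1.7635) = 0.56730.
Δz = 8484.1 × 0.56730 = 4813.0 m.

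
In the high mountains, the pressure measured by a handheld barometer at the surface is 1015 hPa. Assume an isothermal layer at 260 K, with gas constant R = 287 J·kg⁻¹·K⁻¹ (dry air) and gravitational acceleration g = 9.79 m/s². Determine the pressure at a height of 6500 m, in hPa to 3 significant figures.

Scale height: H = RT/g = 287 × 260 / 9.79 = 7622.1 m.
Barometric formula: P = P₀ exp(−z/H).
z/H = 6500.0/7622.1 = 0.85278; exp(−0.85278) = 0.42623.
P = 1015 × 0.42623 = 432.62 hPa.

P ≈ 433 hPa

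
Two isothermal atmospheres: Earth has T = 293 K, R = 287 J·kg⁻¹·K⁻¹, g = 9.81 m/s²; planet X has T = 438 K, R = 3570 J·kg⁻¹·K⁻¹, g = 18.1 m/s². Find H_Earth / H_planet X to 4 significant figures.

H_Earth/H_planet X ≈ 0.09922

H = RT/g for each body.
H_Earth = 287 × 293 / 9.81 = 8572.0 m.
H_planet X = 3570 × 438 / 18.1 = 86390 m.
H_Earth/H_planet X = 8572.0/86390 = 0.099224.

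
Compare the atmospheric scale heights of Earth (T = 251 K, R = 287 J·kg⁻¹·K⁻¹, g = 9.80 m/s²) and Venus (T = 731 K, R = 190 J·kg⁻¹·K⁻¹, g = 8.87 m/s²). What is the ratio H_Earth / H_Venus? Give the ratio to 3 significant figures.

H = RT/g for each body.
H_Earth = 287 × 251 / 9.80 = 7350.7 m.
H_Venus = 190 × 731 / 8.87 = 15658 m.
H_Earth/H_Venus = 7350.7/15658 = 0.46945.

H_Earth/H_Venus ≈ 0.469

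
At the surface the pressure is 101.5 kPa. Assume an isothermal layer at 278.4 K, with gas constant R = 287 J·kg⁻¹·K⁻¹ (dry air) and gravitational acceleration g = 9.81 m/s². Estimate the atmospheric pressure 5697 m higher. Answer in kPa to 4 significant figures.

P ≈ 50.43 kPa

Scale height: H = RT/g = 287 × 278.4 / 9.81 = 8144.8 m.
Barometric formula: P = P₀ exp(−z/H).
z/H = 5697.0/8144.8 = 0.69946; exp(−0.69946) = 0.49685.
P = 101.5 × 0.49685 = 50.430 kPa.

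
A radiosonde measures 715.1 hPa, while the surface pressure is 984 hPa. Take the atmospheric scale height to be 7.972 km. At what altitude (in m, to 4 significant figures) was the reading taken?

z ≈ 2545 m

Invert the barometric formula: z = H ln(P₀/P).
P₀/P = 984/715.1 = 1.3760; ln(1.3760) = 0.31918.
z = 7972.0 × 0.31918 = 2544.5 m.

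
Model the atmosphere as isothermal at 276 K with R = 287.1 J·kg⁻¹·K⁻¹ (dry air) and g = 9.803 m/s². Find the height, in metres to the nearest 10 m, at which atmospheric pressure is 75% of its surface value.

z ≈ 2330 m

Scale height: H = RT/g = 287.1 × 276 / 9.803 = 8083.2 m.
Set P/P₀ = exp(−z/H) = 0.75, so z = −H ln(0.75).
−ln(0.75) = 0.28768; z = 8083.2 × 0.28768 = 2325.4 m.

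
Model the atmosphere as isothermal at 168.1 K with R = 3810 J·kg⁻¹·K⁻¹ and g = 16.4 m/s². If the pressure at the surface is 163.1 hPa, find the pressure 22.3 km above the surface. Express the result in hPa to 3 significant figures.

P ≈ 92.1 hPa

Scale height: H = RT/g = 3810 × 168.1 / 16.4 = 39052 m.
Barometric formula: P = P₀ exp(−z/H).
z/H = 22300/39052 = 0.57103; exp(−0.57103) = 0.56494.
P = 163.1 × 0.56494 = 92.142 hPa.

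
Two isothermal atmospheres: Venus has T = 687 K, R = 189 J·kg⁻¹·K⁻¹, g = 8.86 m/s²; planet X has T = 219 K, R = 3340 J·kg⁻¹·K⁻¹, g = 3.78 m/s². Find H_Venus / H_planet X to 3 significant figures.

H = RT/g for each body.
H_Venus = 189 × 687 / 8.86 = 14655 m.
H_planet X = 3340 × 219 / 3.78 = 193510 m.
H_Venus/H_planet X = 14655/193510 = 0.075733.

H_Venus/H_planet X ≈ 0.0757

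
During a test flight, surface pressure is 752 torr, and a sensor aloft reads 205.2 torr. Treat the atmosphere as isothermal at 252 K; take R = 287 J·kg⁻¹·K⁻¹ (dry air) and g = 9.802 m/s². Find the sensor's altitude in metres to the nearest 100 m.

Scale height: H = RT/g = 287 × 252 / 9.802 = 7378.5 m.
Invert the barometric formula: z = H ln(P₀/P).
P₀/P = 752/205.2 = 3.6647; ln(3.6647) = 1.2987.
z = 7378.5 × 1.2987 = 9582.5 m.

z ≈ 9600 m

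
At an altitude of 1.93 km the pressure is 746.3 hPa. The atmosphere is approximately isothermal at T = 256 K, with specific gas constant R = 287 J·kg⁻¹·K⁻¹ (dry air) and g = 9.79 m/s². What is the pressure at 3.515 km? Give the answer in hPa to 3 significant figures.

P ≈ 604 hPa

Scale height: H = RT/g = 287 × 256 / 9.79 = 7504.8 m.
Between two levels, P₂ = P₁ exp(−Δz/H) with Δz = z₂ − z₁.
Δz = 3515.0 − 1930.0 = 1585.0 m; Δz/H = 1585.0/7504.8 = 0.21120.
P₂ = 746.3 × exp(−0.21120) = 746.3 × 0.80961 = 604.21 hPa.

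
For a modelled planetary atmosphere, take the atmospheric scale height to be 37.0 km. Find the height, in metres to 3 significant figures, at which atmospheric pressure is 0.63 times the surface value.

z ≈ 17100 m

Set P/P₀ = exp(−z/H) = 0.63, so z = −H ln(0.63).
−ln(0.63) = 0.46204; z = 37000 × 0.46204 = 17095 m.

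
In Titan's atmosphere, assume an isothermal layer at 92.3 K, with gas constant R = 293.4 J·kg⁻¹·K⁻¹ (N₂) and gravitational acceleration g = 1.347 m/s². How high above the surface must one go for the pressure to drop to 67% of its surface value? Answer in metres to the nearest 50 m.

Scale height: H = RT/g = 293.4 × 92.3 / 1.347 = 20105 m.
Set P/P₀ = exp(−z/H) = 0.67, so z = −H ln(0.67).
−ln(0.67) = 0.40048; z = 20105 × 0.40048 = 8051.7 m.

z ≈ 8050 m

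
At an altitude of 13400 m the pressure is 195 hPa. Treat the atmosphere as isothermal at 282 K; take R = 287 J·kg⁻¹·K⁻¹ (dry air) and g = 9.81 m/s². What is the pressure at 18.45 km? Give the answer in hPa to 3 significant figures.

P ≈ 106 hPa

Scale height: H = RT/g = 287 × 282 / 9.81 = 8250.2 m.
Between two levels, P₂ = P₁ exp(−Δz/H) with Δz = z₂ − z₁.
Δz = 18450 − 13400 = 5050.0 m; Δz/H = 5050.0/8250.2 = 0.61211.
P₂ = 195 × exp(−0.61211) = 195 × 0.54221 = 105.73 hPa.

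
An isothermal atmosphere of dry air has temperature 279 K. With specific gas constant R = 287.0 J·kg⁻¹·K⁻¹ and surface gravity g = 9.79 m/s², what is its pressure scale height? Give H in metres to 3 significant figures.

H ≈ 8180 m

The scale height of an isothermal atmosphere is H = RT/g.
H = 287.0 × 279 / 9.79 = 80073/9.79 = 8179.1 m.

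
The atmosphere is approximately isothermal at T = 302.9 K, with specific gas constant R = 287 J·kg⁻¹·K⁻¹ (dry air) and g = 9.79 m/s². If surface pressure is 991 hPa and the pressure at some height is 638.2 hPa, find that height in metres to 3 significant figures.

Scale height: H = RT/g = 287 × 302.9 / 9.79 = 8879.7 m.
Invert the barometric formula: z = H ln(P₀/P).
P₀/P = 991/638.2 = 1.5528; ln(1.5528) = 0.44006.
z = 8879.7 × 0.44006 = 3907.6 m.

z ≈ 3910 m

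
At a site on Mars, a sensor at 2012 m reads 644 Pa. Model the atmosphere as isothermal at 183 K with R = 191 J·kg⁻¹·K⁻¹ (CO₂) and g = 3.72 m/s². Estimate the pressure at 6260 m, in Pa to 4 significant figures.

P ≈ 409.8 Pa

Scale height: H = RT/g = 191 × 183 / 3.72 = 9396.0 m.
Between two levels, P₂ = P₁ exp(−Δz/H) with Δz = z₂ − z₁.
Δz = 6260.0 − 2012.0 = 4248.0 m; Δz/H = 4248.0/9396.0 = 0.45211.
P₂ = 644 × exp(−0.45211) = 644 × 0.63628 = 409.76 Pa.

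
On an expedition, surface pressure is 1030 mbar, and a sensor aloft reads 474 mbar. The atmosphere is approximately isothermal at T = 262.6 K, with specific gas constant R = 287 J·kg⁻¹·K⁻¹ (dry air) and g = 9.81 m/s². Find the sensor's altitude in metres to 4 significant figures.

z ≈ 5963 m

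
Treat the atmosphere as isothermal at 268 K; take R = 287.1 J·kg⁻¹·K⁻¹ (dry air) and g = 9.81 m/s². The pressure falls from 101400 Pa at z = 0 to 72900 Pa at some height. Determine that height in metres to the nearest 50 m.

z ≈ 2600 m

Scale height: H = RT/g = 287.1 × 268 / 9.81 = 7843.3 m.
Invert the barometric formula: z = H ln(P₀/P).
P₀/P = 101400/72900 = 1.3909; ln(1.3909) = 0.32995.
z = 7843.3 × 0.32995 = 2587.9 m.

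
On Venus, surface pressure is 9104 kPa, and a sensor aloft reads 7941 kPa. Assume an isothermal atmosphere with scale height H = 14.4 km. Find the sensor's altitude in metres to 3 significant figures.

z ≈ 1970 m

Invert the barometric formula: z = H ln(P₀/P).
P₀/P = 9104/7941 = 1.1465; ln(1.1465) = 0.13671.
z = 14400 × 0.13671 = 1968.6 m.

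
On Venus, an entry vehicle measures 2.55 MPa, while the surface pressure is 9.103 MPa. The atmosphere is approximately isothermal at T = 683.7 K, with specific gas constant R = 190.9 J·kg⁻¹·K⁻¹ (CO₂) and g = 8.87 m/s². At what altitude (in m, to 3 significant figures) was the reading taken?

z ≈ 18700 m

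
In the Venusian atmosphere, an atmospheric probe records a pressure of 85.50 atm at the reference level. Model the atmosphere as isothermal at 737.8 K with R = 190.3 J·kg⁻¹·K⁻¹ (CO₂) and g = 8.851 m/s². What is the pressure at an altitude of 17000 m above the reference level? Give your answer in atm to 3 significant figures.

P ≈ 29.3 atm

Scale height: H = RT/g = 190.3 × 737.8 / 8.851 = 15863 m.
Barometric formula: P = P₀ exp(−z/H).
z/H = 17000/15863 = 1.0717; exp(−1.0717) = 0.34243.
P = 85.50 × 0.34243 = 29.278 atm.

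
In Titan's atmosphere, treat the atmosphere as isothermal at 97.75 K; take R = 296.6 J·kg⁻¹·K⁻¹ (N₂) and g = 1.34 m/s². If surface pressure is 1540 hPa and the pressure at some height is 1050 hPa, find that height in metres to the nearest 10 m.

z ≈ 8290 m

Scale height: H = RT/g = 296.6 × 97.75 / 1.34 = 21636 m.
Invert the barometric formula: z = H ln(P₀/P).
P₀/P = 1540/1050 = 1.4667; ln(1.4667) = 0.38301.
z = 21636 × 0.38301 = 8286.8 m.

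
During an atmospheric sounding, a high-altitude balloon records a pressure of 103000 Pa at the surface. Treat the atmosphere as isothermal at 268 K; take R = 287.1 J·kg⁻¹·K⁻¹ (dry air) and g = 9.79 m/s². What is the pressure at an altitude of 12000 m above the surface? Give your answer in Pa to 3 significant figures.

P ≈ 22400 Pa

Scale height: H = RT/g = 287.1 × 268 / 9.79 = 7859.3 m.
Barometric formula: P = P₀ exp(−z/H).
z/H = 12000/7859.3 = 1.5269; exp(−1.5269) = 0.21721.
P = 103000 × 0.21721 = 22373 Pa.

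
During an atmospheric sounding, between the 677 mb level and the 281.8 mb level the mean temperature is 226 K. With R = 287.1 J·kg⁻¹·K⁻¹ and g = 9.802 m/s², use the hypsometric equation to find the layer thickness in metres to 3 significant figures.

Δz ≈ 5800 m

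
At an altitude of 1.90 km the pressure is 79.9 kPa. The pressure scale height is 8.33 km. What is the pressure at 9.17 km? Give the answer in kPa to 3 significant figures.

P ≈ 33.4 kPa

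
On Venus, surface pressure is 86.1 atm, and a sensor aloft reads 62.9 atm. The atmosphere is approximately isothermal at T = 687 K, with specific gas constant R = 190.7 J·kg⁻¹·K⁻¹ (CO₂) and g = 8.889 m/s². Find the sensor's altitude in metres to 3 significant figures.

z ≈ 4630 m

Scale height: H = RT/g = 190.7 × 687 / 8.889 = 14739 m.
Invert the barometric formula: z = H ln(P₀/P).
P₀/P = 86.1/62.9 = 1.3688; ln(1.3688) = 0.31393.
z = 14739 × 0.31393 = 4627.0 m.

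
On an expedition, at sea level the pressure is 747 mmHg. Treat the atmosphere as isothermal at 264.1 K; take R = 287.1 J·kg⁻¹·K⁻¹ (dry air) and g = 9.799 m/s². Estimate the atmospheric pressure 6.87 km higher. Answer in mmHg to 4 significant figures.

P ≈ 307.4 mmHg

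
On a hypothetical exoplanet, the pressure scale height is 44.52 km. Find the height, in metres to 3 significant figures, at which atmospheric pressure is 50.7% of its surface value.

z ≈ 30200 m

Set P/P₀ = exp(−z/H) = 0.507, so z = −H ln(0.507).
−ln(0.507) = 0.67924; z = 44520 × 0.67924 = 30240 m.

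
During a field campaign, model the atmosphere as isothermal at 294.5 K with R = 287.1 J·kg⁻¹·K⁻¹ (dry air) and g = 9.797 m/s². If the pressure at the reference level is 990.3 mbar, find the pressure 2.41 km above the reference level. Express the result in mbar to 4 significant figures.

P ≈ 749.0 mbar

Scale height: H = RT/g = 287.1 × 294.5 / 9.797 = 8630.3 m.
Barometric formula: P = P₀ exp(−z/H).
z/H = 2410.0/8630.3 = 0.27925; exp(−0.27925) = 0.75635.
P = 990.3 × 0.75635 = 749.01 mbar.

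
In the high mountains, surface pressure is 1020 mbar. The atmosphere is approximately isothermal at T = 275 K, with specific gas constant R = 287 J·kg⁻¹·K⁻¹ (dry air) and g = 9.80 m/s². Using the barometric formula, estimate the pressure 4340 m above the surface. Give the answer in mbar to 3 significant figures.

P ≈ 595 mbar

Scale height: H = RT/g = 287 × 275 / 9.80 = 8053.6 m.
Barometric formula: P = P₀ exp(−z/H).
z/H = 4340.0/8053.6 = 0.53889; exp(−0.53889) = 0.58340.
P = 1020 × 0.58340 = 595.07 mbar.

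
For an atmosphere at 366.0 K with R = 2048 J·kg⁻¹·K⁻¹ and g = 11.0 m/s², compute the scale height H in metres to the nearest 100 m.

The scale height of an isothermal atmosphere is H = RT/g.
H = 2048 × 366.0 / 11.0 = 749570/11.0 = 68143 m.

H ≈ 68100 m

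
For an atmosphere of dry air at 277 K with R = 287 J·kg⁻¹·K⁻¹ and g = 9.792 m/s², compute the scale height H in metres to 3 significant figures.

The scale height of an isothermal atmosphere is H = RT/g.
H = 287 × 277 / 9.792 = 79499/9.792 = 8118.8 m.

H ≈ 8120 m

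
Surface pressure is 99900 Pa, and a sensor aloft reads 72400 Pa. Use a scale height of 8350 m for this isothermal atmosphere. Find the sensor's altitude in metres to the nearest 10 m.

z ≈ 2690 m

Invert the barometric formula: z = H ln(P₀/P).
P₀/P = 99900/72400 = 1.3798; ln(1.3798) = 0.32194.
z = 8350.0 × 0.32194 = 2688.2 m.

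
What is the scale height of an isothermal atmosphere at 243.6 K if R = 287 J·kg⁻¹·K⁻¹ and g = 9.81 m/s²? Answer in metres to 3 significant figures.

The scale height of an isothermal atmosphere is H = RT/g.
H = 287 × 243.6 / 9.81 = 69913/9.81 = 7126.7 m.

H ≈ 7130 m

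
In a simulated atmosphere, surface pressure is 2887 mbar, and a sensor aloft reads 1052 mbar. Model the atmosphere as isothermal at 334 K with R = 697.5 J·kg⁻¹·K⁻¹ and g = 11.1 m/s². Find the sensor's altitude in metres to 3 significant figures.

z ≈ 21200 m

Scale height: H = RT/g = 697.5 × 334 / 11.1 = 20988 m.
Invert the barometric formula: z = H ln(P₀/P).
P₀/P = 2887/1052 = 2.7443; ln(2.7443) = 1.0095.
z = 20988 × 1.0095 = 21187 m.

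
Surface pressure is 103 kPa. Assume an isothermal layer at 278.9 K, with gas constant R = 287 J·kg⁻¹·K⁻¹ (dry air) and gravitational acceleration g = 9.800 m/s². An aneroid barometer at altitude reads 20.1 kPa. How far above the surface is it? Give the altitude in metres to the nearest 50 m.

z ≈ 13350 m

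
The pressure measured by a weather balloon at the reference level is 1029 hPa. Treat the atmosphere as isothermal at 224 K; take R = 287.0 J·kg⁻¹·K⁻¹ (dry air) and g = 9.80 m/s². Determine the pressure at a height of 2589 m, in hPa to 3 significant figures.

P ≈ 693 hPa

Scale height: H = RT/g = 287.0 × 224 / 9.80 = 6560.0 m.
Barometric formula: P = P₀ exp(−z/H).
z/H = 2589.0/6560.0 = 0.39466; exp(−0.39466) = 0.67391.
P = 1029 × 0.67391 = 693.45 hPa.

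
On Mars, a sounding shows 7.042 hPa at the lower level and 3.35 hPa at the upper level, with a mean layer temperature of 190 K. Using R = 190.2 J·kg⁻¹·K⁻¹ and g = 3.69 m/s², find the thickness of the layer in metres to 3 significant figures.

Hypsometric equation: Δz = (R T̄/g) ln(P₁/P₂).
R T̄/g = 190.2 × 190 / 3.69 = 9793.5 m.
ln(7.042/3.35) = ln(2.1021) = 0.74294.
Δz = 9793.5 × 0.74294 = 7276.0 m.

Δz ≈ 7280 m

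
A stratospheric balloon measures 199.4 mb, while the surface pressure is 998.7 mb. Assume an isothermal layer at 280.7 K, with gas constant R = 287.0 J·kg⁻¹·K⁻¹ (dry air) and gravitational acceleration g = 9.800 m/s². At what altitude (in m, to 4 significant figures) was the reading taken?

z ≈ 13240 m

Scale height: H = RT/g = 287.0 × 280.7 / 9.800 = 8220.5 m.
Invert the barometric formula: z = H ln(P₀/P).
P₀/P = 998.7/199.4 = 5.0085; ln(5.0085) = 1.6111.
z = 8220.5 × 1.6111 = 13244 m.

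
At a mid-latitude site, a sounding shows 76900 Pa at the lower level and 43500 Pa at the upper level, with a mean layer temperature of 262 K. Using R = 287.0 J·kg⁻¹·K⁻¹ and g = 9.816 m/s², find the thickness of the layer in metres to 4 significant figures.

Δz ≈ 4364 m

Hypsometric equation: Δz = (R T̄/g) ln(P₁/P₂).
R T̄/g = 287.0 × 262 / 9.816 = 7660.4 m.
ln(76900/43500) = ln(1.7678) = 0.56974.
Δz = 7660.4 × 0.56974 = 4364.4 m.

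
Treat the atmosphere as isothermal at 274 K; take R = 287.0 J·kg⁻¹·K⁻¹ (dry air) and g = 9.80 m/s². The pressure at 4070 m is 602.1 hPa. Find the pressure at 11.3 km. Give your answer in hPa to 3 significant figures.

P ≈ 245 hPa

Scale height: H = RT/g = 287.0 × 274 / 9.80 = 8024.3 m.
Between two levels, P₂ = P₁ exp(−Δz/H) with Δz = z₂ − z₁.
Δz = 11300 − 4070.0 = 7230.0 m; Δz/H = 7230.0/8024.3 = 0.90101.
P₂ = 602.1 × exp(−0.90101) = 602.1 × 0.40616 = 244.55 hPa.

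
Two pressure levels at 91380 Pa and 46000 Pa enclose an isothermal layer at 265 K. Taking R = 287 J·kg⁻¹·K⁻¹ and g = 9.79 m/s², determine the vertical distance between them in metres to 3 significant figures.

Hypsometric equation: Δz = (R T̄/g) ln(P₁/P₂).
R T̄/g = 287 × 265 / 9.79 = 7768.6 m.
ln(91380/46000) = ln(1.9865) = 0.68637.
Δz = 7768.6 × 0.68637 = 5332.1 m.

Δz ≈ 5330 m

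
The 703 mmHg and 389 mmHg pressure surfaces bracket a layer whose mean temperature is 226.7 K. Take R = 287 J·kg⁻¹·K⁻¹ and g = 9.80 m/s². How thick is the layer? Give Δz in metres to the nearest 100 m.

Δz ≈ 3900 m

Hypsometric equation: Δz = (R T̄/g) ln(P₁/P₂).
R T̄/g = 287 × 226.7 / 9.80 = 6639.1 m.
ln(703/389) = ln(1.8072) = 0.59178.
Δz = 6639.1 × 0.59178 = 3928.9 m.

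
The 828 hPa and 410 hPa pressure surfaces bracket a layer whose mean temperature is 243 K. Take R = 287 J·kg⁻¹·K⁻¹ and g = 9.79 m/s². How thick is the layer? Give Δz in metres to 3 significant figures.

Δz ≈ 5010 m

Hypsometric equation: Δz = (R T̄/g) ln(P₁/P₂).
R T̄/g = 287 × 243 / 9.79 = 7123.7 m.
ln(828/410) = ln(2.0195) = 0.70285.
Δz = 7123.7 × 0.70285 = 5006.9 m.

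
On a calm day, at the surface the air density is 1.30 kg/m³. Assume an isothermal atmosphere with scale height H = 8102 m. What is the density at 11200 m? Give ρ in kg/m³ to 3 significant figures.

In an isothermal atmosphere, density decays like pressure: ρ = ρ₀ exp(−z/H).
z/H = 11200/8102.0 = 1.3824; exp(−1.3824) = 0.25098.
ρ = 1.30 × 0.25098 = 0.32627 kg/m³.

ρ ≈ 0.326 kg/m³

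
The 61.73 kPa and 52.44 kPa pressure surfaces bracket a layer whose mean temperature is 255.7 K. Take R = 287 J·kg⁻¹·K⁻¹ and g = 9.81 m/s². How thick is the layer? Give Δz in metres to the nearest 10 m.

Hypsometric equation: Δz = (R T̄/g) ln(P₁/P₂).
R T̄/g = 287 × 255.7 / 9.81 = 7480.7 m.
ln(61.73/52.44) = ln(1.1772) = 0.16314.
Δz = 7480.7 × 0.16314 = 1220.4 m.

Δz ≈ 1220 m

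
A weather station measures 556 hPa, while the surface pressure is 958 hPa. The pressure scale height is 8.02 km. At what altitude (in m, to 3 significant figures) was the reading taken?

Invert the barometric formula: z = H ln(P₀/P).
P₀/P = 958/556 = 1.7230; ln(1.7230) = 0.54407.
z = 8020.0 × 0.54407 = 4363.4 m.

z ≈ 4360 m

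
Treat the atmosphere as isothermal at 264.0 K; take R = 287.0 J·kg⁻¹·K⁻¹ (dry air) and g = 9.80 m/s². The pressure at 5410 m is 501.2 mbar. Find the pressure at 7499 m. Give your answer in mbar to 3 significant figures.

Scale height: H = RT/g = 287.0 × 264.0 / 9.80 = 7731.4 m.
Between two levels, P₂ = P₁ exp(−Δz/H) with Δz = z₂ − z₁.
Δz = 7499.0 − 5410.0 = 2089.0 m; Δz/H = 2089.0/7731.4 = 0.27020.
P₂ = 501.2 × exp(−0.27020) = 501.2 × 0.76323 = 382.53 mbar.

P ≈ 383 mbar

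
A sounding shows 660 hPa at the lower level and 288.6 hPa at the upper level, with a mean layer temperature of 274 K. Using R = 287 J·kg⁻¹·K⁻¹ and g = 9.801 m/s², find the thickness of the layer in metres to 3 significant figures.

Δz ≈ 6640 m

Hypsometric equation: Δz = (R T̄/g) ln(P₁/P₂).
R T̄/g = 287 × 274 / 9.801 = 8023.5 m.
ln(660/288.6) = ln(2.2869) = 0.82720.
Δz = 8023.5 × 0.82720 = 6637.0 m.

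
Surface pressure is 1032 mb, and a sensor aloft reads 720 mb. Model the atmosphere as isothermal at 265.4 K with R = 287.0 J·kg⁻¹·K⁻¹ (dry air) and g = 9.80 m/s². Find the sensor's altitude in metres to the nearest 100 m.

Scale height: H = RT/g = 287.0 × 265.4 / 9.80 = 7772.4 m.
Invert the barometric formula: z = H ln(P₀/P).
P₀/P = 1032/720 = 1.4333; ln(1.4333) = 0.35998.
z = 7772.4 × 0.35998 = 2797.9 m.

z ≈ 2800 m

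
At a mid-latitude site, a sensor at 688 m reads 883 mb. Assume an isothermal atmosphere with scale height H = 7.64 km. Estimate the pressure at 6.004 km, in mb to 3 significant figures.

P ≈ 440 mb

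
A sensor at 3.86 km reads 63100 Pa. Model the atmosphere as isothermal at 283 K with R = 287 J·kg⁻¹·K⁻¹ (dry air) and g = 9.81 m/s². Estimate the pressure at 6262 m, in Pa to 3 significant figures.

P ≈ 47200 Pa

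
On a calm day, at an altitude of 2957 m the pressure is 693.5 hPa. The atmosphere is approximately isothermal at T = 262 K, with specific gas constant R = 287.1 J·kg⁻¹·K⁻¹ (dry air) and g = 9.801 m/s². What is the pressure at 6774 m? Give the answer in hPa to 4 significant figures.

P ≈ 421.7 hPa

Scale height: H = RT/g = 287.1 × 262 / 9.801 = 7674.7 m.
Between two levels, P₂ = P₁ exp(−Δz/H) with Δz = z₂ − z₁.
Δz = 6774.0 − 2957.0 = 3817.0 m; Δz/H = 3817.0/7674.7 = 0.49735.
P₂ = 693.5 × exp(−0.49735) = 693.5 × 0.60814 = 421.75 hPa.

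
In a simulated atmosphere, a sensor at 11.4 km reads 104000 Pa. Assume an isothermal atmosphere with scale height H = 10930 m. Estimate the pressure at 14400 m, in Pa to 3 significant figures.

P ≈ 79000 Pa

Between two levels, P₂ = P₁ exp(−Δz/H) with Δz = z₂ − z₁.
Δz = 14400 − 11400 = 3000.0 m; Δz/H = 3000.0/10930 = 0.27447.
P₂ = 104000 × exp(−0.27447) = 104000 × 0.75997 = 79037 Pa.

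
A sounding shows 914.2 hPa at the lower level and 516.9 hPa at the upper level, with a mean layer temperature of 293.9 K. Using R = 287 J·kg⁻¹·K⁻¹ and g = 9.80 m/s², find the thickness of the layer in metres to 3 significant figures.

Δz ≈ 4910 m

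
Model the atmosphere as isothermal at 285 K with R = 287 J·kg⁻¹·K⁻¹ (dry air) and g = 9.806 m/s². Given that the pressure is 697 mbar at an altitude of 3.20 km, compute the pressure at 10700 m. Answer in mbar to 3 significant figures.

P ≈ 284 mbar

Scale height: H = RT/g = 287 × 285 / 9.806 = 8341.3 m.
Between two levels, P₂ = P₁ exp(−Δz/H) with Δz = z₂ − z₁.
Δz = 10700 − 3200.0 = 7500.0 m; Δz/H = 7500.0/8341.3 = 0.89914.
P₂ = 697 × exp(−0.89914) = 697 × 0.40692 = 283.62 mbar.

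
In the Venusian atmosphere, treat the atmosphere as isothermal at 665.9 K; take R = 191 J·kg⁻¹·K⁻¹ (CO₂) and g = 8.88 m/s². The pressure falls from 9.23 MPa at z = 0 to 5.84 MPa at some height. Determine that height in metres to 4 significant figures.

z ≈ 6556 m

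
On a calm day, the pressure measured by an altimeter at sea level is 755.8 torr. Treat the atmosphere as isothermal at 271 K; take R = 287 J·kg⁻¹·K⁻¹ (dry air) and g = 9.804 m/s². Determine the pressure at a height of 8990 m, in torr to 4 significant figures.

P ≈ 243.4 torr

Scale height: H = RT/g = 287 × 271 / 9.804 = 7933.2 m.
Barometric formula: P = P₀ exp(−z/H).
z/H = 8990.0/7933.2 = 1.1332; exp(−1.1332) = 0.32200.
P = 755.8 × 0.32200 = 243.37 torr.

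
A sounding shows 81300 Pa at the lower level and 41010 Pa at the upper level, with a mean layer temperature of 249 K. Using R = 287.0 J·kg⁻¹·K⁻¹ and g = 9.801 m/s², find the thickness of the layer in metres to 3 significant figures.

Hypsometric equation: Δz = (R T̄/g) ln(P₁/P₂).
R T̄/g = 287.0 × 249 / 9.801 = 7291.4 m.
ln(81300/41010) = ln(1.9824) = 0.68431.
Δz = 7291.4 × 0.68431 = 4989.6 m.

Δz ≈ 4990 m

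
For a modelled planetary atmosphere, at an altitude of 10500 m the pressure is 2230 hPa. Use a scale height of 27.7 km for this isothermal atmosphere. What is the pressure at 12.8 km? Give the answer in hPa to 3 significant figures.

P ≈ 2050 hPa

Between two levels, P₂ = P₁ exp(−Δz/H) with Δz = z₂ − z₁.
Δz = 12800 − 10500 = 2300.0 m; Δz/H = 2300.0/27700 = 0.083032.
P₂ = 2230 × exp(−0.083032) = 2230 × 0.92032 = 2052.3 hPa.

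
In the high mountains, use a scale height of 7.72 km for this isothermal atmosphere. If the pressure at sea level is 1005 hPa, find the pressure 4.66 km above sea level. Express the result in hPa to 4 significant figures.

Barometric formula: P = P₀ exp(−z/H).
z/H = 4660.0/7720.0 = 0.60363; exp(−0.60363) = 0.54682.
P = 1005 × 0.54682 = 549.55 hPa.

P ≈ 549.6 hPa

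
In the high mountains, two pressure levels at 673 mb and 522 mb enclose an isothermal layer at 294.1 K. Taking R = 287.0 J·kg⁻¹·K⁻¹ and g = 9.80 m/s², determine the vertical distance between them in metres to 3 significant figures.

Δz ≈ 2190 m

Hypsometric equation: Δz = (R T̄/g) ln(P₁/P₂).
R T̄/g = 287.0 × 294.1 / 9.80 = 8612.9 m.
ln(673/522) = ln(1.2893) = 0.25410.
Δz = 8612.9 × 0.25410 = 2188.5 m.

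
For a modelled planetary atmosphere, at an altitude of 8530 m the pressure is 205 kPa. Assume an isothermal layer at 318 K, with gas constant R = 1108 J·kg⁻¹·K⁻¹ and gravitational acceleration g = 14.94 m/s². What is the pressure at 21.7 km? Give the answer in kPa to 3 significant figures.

P ≈ 117 kPa

Scale height: H = RT/g = 1108 × 318 / 14.94 = 23584 m.
Between two levels, P₂ = P₁ exp(−Δz/H) with Δz = z₂ − z₁.
Δz = 21700 − 8530.0 = 13170 m; Δz/H = 13170/23584 = 0.55843.
P₂ = 205 × exp(−0.55843) = 205 × 0.57211 = 117.28 kPa.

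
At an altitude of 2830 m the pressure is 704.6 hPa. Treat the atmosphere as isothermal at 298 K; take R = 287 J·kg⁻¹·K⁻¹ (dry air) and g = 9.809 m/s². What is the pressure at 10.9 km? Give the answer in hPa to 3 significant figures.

P ≈ 279 hPa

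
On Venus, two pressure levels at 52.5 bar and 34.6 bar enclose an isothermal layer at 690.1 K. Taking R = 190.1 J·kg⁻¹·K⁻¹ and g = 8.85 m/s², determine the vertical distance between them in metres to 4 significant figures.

Δz ≈ 6181 m

Hypsometric equation: Δz = (R T̄/g) ln(P₁/P₂).
R T̄/g = 190.1 × 690.1 / 8.85 = 14824 m.
ln(52.5/34.6) = ln(1.5173) = 0.41693.
Δz = 14824 × 0.41693 = 6180.6 m.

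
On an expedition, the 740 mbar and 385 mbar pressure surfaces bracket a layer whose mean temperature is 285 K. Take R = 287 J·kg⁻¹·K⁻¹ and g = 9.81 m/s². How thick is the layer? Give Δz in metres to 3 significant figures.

Δz ≈ 5450 m

Hypsometric equation: Δz = (R T̄/g) ln(P₁/P₂).
R T̄/g = 287 × 285 / 9.81 = 8337.9 m.
ln(740/385) = ln(1.9221) = 0.65342.
Δz = 8337.9 × 0.65342 = 5448.2 m.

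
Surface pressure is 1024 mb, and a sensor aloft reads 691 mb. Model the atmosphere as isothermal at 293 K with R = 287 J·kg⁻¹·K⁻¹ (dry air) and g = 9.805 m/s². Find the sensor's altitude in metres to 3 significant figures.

z ≈ 3370 m

Scale height: H = RT/g = 287 × 293 / 9.805 = 8576.3 m.
Invert the barometric formula: z = H ln(P₀/P).
P₀/P = 1024/691 = 1.4819; ln(1.4819) = 0.39333.
z = 8576.3 × 0.39333 = 3373.3 m.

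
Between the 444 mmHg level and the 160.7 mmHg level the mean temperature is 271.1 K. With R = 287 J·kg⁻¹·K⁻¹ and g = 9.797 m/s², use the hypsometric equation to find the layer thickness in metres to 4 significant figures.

Δz ≈ 8071 m

Hypsometric equation: Δz = (R T̄/g) ln(P₁/P₂).
R T̄/g = 287 × 271.1 / 9.797 = 7941.8 m.
ln(444/160.7) = ln(2.7629) = 1.0163.
Δz = 7941.8 × 1.0163 = 8071.3 m.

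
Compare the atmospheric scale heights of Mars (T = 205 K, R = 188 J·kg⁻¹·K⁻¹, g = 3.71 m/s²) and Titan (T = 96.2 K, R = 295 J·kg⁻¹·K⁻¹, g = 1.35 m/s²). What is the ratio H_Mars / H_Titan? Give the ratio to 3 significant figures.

H_Mars/H_Titan ≈ 0.494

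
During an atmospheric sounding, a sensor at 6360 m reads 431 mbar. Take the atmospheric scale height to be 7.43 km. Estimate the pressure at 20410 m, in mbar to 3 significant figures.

Between two levels, P₂ = P₁ exp(−Δz/H) with Δz = z₂ − z₁.
Δz = 20410 − 6360.0 = 14050 m; Δz/H = 14050/7430.0 = 1.8910.
P₂ = 431 × exp(−1.8910) = 431 × 0.15092 = 65.047 mbar.

P ≈ 65.0 mbar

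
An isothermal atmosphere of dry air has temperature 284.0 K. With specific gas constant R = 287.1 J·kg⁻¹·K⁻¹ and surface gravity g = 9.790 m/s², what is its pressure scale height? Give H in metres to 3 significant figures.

H ≈ 8330 m

The scale height of an isothermal atmosphere is H = RT/g.
H = 287.1 × 284.0 / 9.790 = 81536/9.790 = 8328.5 m.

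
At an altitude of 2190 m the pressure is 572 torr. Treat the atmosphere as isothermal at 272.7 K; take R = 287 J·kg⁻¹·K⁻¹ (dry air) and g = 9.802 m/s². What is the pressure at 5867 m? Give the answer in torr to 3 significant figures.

Scale height: H = RT/g = 287 × 272.7 / 9.802 = 7984.6 m.
Between two levels, P₂ = P₁ exp(−Δz/H) with Δz = z₂ − z₁.
Δz = 5867.0 − 2190.0 = 3677.0 m; Δz/H = 3677.0/7984.6 = 0.46051.
P₂ = 572 × exp(−0.46051) = 572 × 0.63096 = 360.91 torr.

P ≈ 361 torr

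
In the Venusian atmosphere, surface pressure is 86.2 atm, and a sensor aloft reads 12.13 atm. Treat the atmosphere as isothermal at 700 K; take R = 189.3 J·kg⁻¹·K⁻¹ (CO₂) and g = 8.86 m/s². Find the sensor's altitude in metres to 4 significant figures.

Scale height: H = RT/g = 189.3 × 700 / 8.86 = 14956 m.
Invert the barometric formula: z = H ln(P₀/P).
P₀/P = 86.2/12.13 = 7.1063; ln(7.1063) = 1.9610.
z = 14956 × 1.9610 = 29329 m.

z ≈ 29330 m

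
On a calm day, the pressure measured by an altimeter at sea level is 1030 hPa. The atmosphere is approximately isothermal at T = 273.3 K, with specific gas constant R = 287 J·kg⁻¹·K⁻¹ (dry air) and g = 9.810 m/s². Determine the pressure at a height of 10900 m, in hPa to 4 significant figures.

P ≈ 263.5 hPa

Scale height: H = RT/g = 287 × 273.3 / 9.810 = 7995.6 m.
Barometric formula: P = P₀ exp(−z/H).
z/H = 10900/7995.6 = 1.3632; exp(−1.3632) = 0.25584.
P = 1030 × 0.25584 = 263.52 hPa.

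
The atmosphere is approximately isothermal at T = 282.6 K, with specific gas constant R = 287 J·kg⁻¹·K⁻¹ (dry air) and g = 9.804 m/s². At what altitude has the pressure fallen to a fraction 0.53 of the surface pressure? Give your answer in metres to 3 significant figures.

Scale height: H = RT/g = 287 × 282.6 / 9.804 = 8272.8 m.
Set P/P₀ = exp(−z/H) = 0.53, so z = −H ln(0.53).
−ln(0.53) = 0.63488; z = 8272.8 × 0.63488 = 5252.2 m.

z ≈ 5250 m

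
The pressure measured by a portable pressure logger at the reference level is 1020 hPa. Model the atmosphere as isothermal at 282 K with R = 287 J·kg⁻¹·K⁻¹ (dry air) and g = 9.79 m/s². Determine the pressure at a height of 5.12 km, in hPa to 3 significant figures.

P ≈ 549 hPa

Scale height: H = RT/g = 287 × 282 / 9.79 = 8267.0 m.
Barometric formula: P = P₀ exp(−z/H).
z/H = 5120.0/8267.0 = 0.61933; exp(−0.61933) = 0.53830.
P = 1020 × 0.53830 = 549.07 hPa.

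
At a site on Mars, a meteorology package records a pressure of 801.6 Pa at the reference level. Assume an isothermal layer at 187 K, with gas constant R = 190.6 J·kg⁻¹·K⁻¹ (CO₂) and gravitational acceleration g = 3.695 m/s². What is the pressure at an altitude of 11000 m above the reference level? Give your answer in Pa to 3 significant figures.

P ≈ 256 Pa

Scale height: H = RT/g = 190.6 × 187 / 3.695 = 9646.1 m.
Barometric formula: P = P₀ exp(−z/H).
z/H = 11000/9646.1 = 1.1404; exp(−1.1404) = 0.31969.
P = 801.6 × 0.31969 = 256.26 Pa.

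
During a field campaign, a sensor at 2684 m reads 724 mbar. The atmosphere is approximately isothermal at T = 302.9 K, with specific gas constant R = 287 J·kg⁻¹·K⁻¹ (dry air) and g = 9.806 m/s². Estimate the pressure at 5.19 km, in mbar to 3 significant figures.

Scale height: H = RT/g = 287 × 302.9 / 9.806 = 8865.2 m.
Between two levels, P₂ = P₁ exp(−Δz/H) with Δz = z₂ − z₁.
Δz = 5190.0 − 2684.0 = 2506.0 m; Δz/H = 2506.0/8865.2 = 0.28268.
P₂ = 724 × exp(−0.28268) = 724 × 0.75376 = 545.72 mbar.

P ≈ 546 mbar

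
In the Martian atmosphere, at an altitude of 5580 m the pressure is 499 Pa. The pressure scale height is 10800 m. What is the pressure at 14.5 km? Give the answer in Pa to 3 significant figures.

Between two levels, P₂ = P₁ exp(−Δz/H) with Δz = z₂ − z₁.
Δz = 14500 − 5580.0 = 8920.0 m; Δz/H = 8920.0/10800 = 0.82593.
P₂ = 499 × exp(−0.82593) = 499 × 0.43783 = 218.48 Pa.

P ≈ 218 Pa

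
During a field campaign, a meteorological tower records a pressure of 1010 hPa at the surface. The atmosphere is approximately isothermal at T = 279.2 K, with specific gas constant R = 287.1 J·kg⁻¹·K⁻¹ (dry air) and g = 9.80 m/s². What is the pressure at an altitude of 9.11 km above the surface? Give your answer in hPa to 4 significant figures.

Scale height: H = RT/g = 287.1 × 279.2 / 9.80 = 8179.4 m.
Barometric formula: P = P₀ exp(−z/H).
z/H = 9110.0/8179.4 = 1.1138; exp(−1.1138) = 0.32831.
P = 1010 × 0.32831 = 331.59 hPa.

P ≈ 331.6 hPa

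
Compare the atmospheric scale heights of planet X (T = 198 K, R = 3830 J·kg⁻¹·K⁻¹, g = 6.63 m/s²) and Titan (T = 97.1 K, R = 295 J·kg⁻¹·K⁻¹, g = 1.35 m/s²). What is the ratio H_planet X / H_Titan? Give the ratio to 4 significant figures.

H = RT/g for each body.
H_planet X = 3830 × 198 / 6.63 = 114380 m.
H_Titan = 295 × 97.1 / 1.35 = 21218 m.
H_planet X/H_Titan = 114380/21218 = 5.3907.

H_planet X/H_Titan ≈ 5.391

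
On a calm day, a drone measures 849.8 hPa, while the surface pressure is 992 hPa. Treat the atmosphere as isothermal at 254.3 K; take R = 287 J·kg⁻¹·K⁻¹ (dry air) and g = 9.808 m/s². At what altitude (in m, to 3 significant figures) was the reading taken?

z ≈ 1150 m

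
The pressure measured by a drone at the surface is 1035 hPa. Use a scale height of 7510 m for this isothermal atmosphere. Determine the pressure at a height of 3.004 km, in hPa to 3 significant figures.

P ≈ 694 hPa

Barometric formula: P = P₀ exp(−z/H).
z/H = 3004.0/7510.0 = 0.40000; exp(−0.40000) = 0.67032.
P = 1035 × 0.67032 = 693.78 hPa.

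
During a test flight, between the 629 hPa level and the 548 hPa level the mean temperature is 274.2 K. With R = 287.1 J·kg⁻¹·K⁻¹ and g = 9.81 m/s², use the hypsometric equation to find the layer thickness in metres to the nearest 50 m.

Δz ≈ 1100 m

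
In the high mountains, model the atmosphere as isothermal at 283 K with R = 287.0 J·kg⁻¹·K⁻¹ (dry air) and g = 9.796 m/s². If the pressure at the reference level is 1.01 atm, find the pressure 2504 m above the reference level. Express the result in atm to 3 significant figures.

Scale height: H = RT/g = 287.0 × 283 / 9.796 = 8291.2 m.
Barometric formula: P = P₀ exp(−z/H).
z/H = 2504.0/8291.2 = 0.30201; exp(−0.30201) = 0.73933.
P = 1.01 × 0.73933 = 0.74672 atm.

P ≈ 0.747 atm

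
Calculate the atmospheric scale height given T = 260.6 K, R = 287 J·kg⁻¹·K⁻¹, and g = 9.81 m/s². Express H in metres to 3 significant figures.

The scale height of an isothermal atmosphere is H = RT/g.
H = 287 × 260.6 / 9.81 = 74792/9.81 = 7624.1 m.

H ≈ 7620 m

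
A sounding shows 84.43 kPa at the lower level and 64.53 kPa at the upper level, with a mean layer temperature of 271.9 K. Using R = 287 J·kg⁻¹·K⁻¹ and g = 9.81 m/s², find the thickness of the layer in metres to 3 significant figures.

Hypsometric equation: Δz = (R T̄/g) ln(P₁/P₂).
R T̄/g = 287 × 271.9 / 9.81 = 7954.7 m.
ln(84.43/64.53) = ln(1.3084) = 0.26881.
Δz = 7954.7 × 0.26881 = 2138.3 m.

Δz ≈ 2140 m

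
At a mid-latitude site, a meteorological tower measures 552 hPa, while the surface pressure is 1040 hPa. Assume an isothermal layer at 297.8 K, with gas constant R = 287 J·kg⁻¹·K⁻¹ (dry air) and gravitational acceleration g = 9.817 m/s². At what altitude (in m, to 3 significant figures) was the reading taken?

Scale height: H = RT/g = 287 × 297.8 / 9.817 = 8706.2 m.
Invert the barometric formula: z = H ln(P₀/P).
P₀/P = 1040/552 = 1.8841; ln(1.8841) = 0.63345.
z = 8706.2 × 0.63345 = 5514.9 m.

z ≈ 5510 m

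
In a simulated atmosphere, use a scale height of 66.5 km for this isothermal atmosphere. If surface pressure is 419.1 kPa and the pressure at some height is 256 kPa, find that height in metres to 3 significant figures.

z ≈ 32800 m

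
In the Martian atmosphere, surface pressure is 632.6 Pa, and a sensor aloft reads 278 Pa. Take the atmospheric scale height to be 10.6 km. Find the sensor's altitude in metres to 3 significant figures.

Invert the barometric formula: z = H ln(P₀/P).
P₀/P = 632.6/278 = 2.2755; ln(2.2755) = 0.82220.
z = 10600 × 0.82220 = 8715.3 m.

z ≈ 8720 m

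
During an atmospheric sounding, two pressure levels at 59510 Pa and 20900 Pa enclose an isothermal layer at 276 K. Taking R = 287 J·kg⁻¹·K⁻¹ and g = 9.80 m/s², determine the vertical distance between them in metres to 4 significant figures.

Δz ≈ 8458 m

Hypsometric equation: Δz = (R T̄/g) ln(P₁/P₂).
R T̄/g = 287 × 276 / 9.80 = 8082.9 m.
ln(59510/20900) = ln(2.8474) = 1.0464.
Δz = 8082.9 × 1.0464 = 8457.9 m.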